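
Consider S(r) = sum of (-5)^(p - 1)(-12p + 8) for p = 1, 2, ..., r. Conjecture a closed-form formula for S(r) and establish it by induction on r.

S(r) = (-5)^r(2r - 1) + 1

We claim S(r) = (-5)^r(2r - 1) + 1 for all r ≥ 1.
For the base case r = 1: S(1) = -4, and the closed form gives -4. They agree.
For the inductive step, assume it holds for an arbitrary p ≥ 1, so S(p) = (-5)^p(2p - 1) + 1.
Then S(p+1) = S(p) + ((-5)^p(-12p - 4)) = ((-5)^p(2p - 1) + 1) + ((-5)^p(-12p - 4)).
Simplifying, S(p+1) = -10(-5)^p·p - 5(-5)^p + 1 = (-5)^(p+1)(2(p+1) - 1) + 1,
which is the closed form with r = p+1.
By induction, the statement is established for all r ≥ 1.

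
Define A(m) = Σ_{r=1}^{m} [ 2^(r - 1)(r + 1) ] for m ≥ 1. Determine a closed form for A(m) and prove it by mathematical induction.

A(m) = 2^m·m

We claim A(m) = 2^m·m for all m ≥ 1.
For the base case m = 1: A(1) = 2, and the closed form gives 2. They agree.
Inductive step: suppose the statement holds for some r ≥ 1, so A(r) = 2^r·r.
Then A(r+1) = A(r) + (2^r(r + 2)) = (2^r·r) + (2^r(r + 2)).
Simplifying, A(r+1) = 2^(r + 1)(r + 1) = 2^(r+1)·(r+1),
which is the closed form with m = r+1.
By the principle of mathematical induction, the result holds for all m ≥ 1.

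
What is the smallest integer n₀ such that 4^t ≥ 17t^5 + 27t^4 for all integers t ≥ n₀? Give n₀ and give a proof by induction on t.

n₀ = 11

At t = 10: 1048576 < 1970000, so the inequality fails and n₀ ≥ 11. We prove 4^t ≥ 17t^5 + 27t^4 for all t ≥ 11.
When t = 11: 4^t = 4194304 and 17t^5 + 27t^4 = 3133174, so 4194304 ≥ 3133174.
Suppose the result is true for t = k, so 4^k ≥ 17k^5 + 27k^4.
Then 4^(k + 1) = 4·(4^k) ≥ 4·(17k^5 + 27k^4).
Also, for k ≥ 11 we have 4·(17k^5 + 27k^4) ≥ 17(k+1)^5 + 27(k+1)^4, since 4·(17k^5 + 27k^4) − (17(k+1)^5 + 27(k+1)^4) = 51k^5 - 4k^4 - 278k^3 - 332k^2 - 193k - 44, which is nonnegative for all k ≥ 11.
Combining, 4^(k + 1) ≥ 17(k+1)^5 + 27(k+1)^4.
By induction, the statement is established for all t ≥ 11.
Hence the smallest such n₀ is 11.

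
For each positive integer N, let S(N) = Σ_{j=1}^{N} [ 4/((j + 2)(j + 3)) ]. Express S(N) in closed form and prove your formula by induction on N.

We claim S(N) = 4N/(3(N + 3)) for all N ≥ 1.
When N = 1: S(1) = 1/3, and the closed form gives 1/3. They agree.
Inductive step: suppose the statement holds for some j ≥ 1, so S(j) = 4j/(3(j + 3)).
Then S(j+1) = S(j) + (4/((j + 3)(j + 4))) = (4j/(3(j + 3))) + (4/((j + 3)(j + 4))).
Simplifying, S(j+1) = 4(j + 1)/(3(j + 4)) = 4(j+1)/(3((j+1) + 3)),
which is the closed form with N = j+1.
This completes the induction.

S(N) = 4N/(3(N + 3))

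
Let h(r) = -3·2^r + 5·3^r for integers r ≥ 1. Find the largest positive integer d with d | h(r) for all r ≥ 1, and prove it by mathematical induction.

Computing the first values: h(1) = 9 and h(2) = 33; gcd(9, 33) = 3, so d ≤ 3.
We prove 3 | -3·2^r + 5·3^r for all r ≥ 1 by induction on r.
For the base case r = 1: h(1) = 9 = 3·(3), so 3 | h(1).
Inductive step: assume the claim holds for r = m, i.e. 3 | h(m). Then
h(m+1) − 3·h(m) = (-3·2^(m+1) + 5·3^(m+1)) − 3·(-3·2^m + 5·3^m) = (-3)·2^m·(2 − 3) = (3)·2^m. Since 3 | h(m) by the inductive hypothesis, 3 | 3·h(m); and 3 | 3 since 3 = 3·1. Therefore 3 | h(m+1).
This completes the induction.
Therefore the largest such d is 3.

d = 3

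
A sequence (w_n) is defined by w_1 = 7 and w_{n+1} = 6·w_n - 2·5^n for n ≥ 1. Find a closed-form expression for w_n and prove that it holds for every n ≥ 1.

Computing the first terms: w_1 = 7, w_2 = 32, w_3 = 142. This suggests w_n = 2·5^n - 3·6^(n - 1).
When n = 1: the formula gives 7 = 7 = w_1.
Inductive step: suppose the statement holds for some m ≥ 1, so w_m = 2·5^m - 3·6^(m - 1).
Then w_{m+1} = 6·w_m - 2·5^m = 6·(2·5^m - 3·6^(m - 1)) - 2·5^m = 2·5^(m + 1) - 3·6^m = 2·5^(m+1) - 3·6^((m+1) - 1),
which is the claimed formula at n = m+1.
This completes the induction.

w_n = 2·5^n - 3·6^(n - 1)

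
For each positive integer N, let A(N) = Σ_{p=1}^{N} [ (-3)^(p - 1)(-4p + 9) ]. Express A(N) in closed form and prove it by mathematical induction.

A(N) = (-3)^N(N - 2) + 2

We claim A(N) = (-3)^N(N - 2) + 2 for all N ≥ 1.
For the base case N = 1: A(1) = 5, and the closed form gives 5. They agree.
Inductive step: suppose the statement holds for some p ≥ 1, so A(p) = (-3)^p(p - 2) + 2.
Then A(p+1) = A(p) + ((-3)^p(-4p + 5)) = ((-3)^p(p - 2) + 2) + ((-3)^p(-4p + 5)).
Simplifying, A(p+1) = (-3)^(p + 1)p - (-3)^(p + 1) + 2 = (-3)^(p+1)((p+1) - 2) + 2,
which is the closed form with N = p+1.
Hence, by induction on N, the claim holds for every N ≥ 1.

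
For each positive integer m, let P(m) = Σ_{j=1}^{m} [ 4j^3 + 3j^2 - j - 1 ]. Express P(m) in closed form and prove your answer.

P(m) = m(m^3 + 3m^2 + 2m - 1)

We claim P(m) = m(m^3 + 3m^2 + 2m - 1) for all m ≥ 1.
Base step (m = 1): P(1) = 5, and the closed form gives 5. They agree.
Inductive step: assume the claim holds for m = j, so P(j) = j(j^3 + 3j^2 + 2j - 1).
Then P(j+1) = P(j) + (4j^3 + 15j^2 + 17j + 5) = (j(j^3 + 3j^2 + 2j - 1)) + (4j^3 + 15j^2 + 17j + 5).
Simplifying, P(j+1) = (j + 1)(j^3 + 6j^2 + 11j + 5) = (j+1)((j+1)^3 + 3(j+1)^2 + 2(j+1) - 1),
which is the closed form with m = j+1.
Hence, by induction on m, the claim holds for every m ≥ 1.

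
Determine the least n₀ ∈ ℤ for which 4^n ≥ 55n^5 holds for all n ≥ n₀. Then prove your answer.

At n = 11: 4194304 < 8857805, so the inequality fails and n₀ ≥ 12. We prove 4^n ≥ 55n^5 for all n ≥ 12.
When n = 12: 4^n = 16777216 and 55n^5 = 13685760, so 16777216 ≥ 13685760.
For the inductive step, assume it holds for an arbitrary k ≥ 12, so 4^k ≥ 55k^5.
Then 4^(k + 1) = 4·(4^k) ≥ 4·(55k^5).
Also, for k ≥ 12 we have 4·(55k^5) ≥ 55(k+1)^5, since 4 ≥ (1 + 1/k)^5 for all k ≥ 12.
Combining, 4^(k + 1) ≥ 55(k+1)^5.
This completes the induction.
Hence the smallest such n₀ is 12.

n₀ = 12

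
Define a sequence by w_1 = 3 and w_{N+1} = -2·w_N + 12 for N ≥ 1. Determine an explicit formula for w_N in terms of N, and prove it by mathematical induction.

Computing the first terms: w_1 = 3, w_2 = 6, w_3 = 0. This suggests w_N = -(-2)^(N - 1) + 4.
For the base case N = 1: the formula gives 3 = 3 = w_1.
Inductive step: assume the claim holds for N = i, so w_i = -(-2)^(i - 1) + 4.
Then w_{i+1} = -2·w_i + 12 = -2·(-(-2)^(i - 1) + 4) + 12 = -(-2)^i + 4 = -(-2)^((i+1) - 1) + 4,
which is the claimed formula at N = i+1.
This completes the induction.

w_N = -(-2)^(N - 1) + 4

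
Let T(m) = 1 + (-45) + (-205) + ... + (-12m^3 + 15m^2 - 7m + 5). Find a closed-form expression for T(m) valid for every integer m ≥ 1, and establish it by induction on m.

We claim T(m) = -m(3m^3 + m^2 - m - 4) for all m ≥ 1.
Base case (m = 1): T(1) = 1, and the closed form gives 1. They agree.
For the inductive step, assume it holds for an arbitrary i ≥ 1, so T(i) = i(-3i^3 - i^2 + i + 4).
Then T(i+1) = T(i) + (-12i^3 - 21i^2 - 13i + 1) = (i(-3i^3 - i^2 + i + 4)) + (-12i^3 - 21i^2 - 13i + 1).
Simplifying, T(i+1) = -(i + 1)(3i^3 + 10i^2 + 10i - 1) = -(i+1)(3(i+1)^3 + (i+1)^2 - (i+1) - 4),
which is the closed form with m = i+1.
Hence, by induction on m, the claim holds for every m ≥ 1.

T(m) = -m(3m^3 + m^2 - m - 4)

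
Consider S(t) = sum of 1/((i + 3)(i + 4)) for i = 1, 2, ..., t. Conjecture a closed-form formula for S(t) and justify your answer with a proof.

We claim S(t) = t/(4(t + 4)) for all t ≥ 1.
Base step (t = 1): S(1) = 1/20, and the closed form gives 1/20. They agree.
Suppose the result is true for t = i, so S(i) = i/(4(i + 4)).
Then S(i+1) = S(i) + (1/((i + 4)(i + 5))) = (i/(4(i + 4))) + (1/((i + 4)(i + 5))).
Simplifying, S(i+1) = (i + 1)/(4(i + 5)) = (i+1)/(4((i+1) + 4)),
which is the closed form with t = i+1.
By induction, the statement is established for all t ≥ 1.

S(t) = t/(4(t + 4))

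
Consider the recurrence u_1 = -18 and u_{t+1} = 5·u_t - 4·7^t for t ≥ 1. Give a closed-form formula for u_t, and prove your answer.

u_t = -4·5^(t - 1) - 2·7^t

Computing the first terms: u_1 = -18, u_2 = -118, u_3 = -786. This suggests u_t = -4·5^(t - 1) - 2·7^t.
When t = 1: the formula gives -18 = -18 = u_1.
Inductive step: assume the claim holds for t = r, so u_r = -4·5^(r - 1) - 2·7^r.
Then u_{r+1} = 5·u_r - 4·7^r = 5·(-4·5^(r - 1) - 2·7^r) - 4·7^r = -4·5^r - 2·7^(r + 1) = -4·5^((r+1) - 1) - 2·7^(r+1),
which is the claimed formula at t = r+1.
By the principle of mathematical induction, the result holds for all t ≥ 1.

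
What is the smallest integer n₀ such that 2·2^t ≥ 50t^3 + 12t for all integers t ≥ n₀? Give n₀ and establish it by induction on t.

n₀ = 17

At t = 16: 131072 < 204992, so the inequality fails and n₀ ≥ 17. We prove 2·2^t ≥ 50t^3 + 12t for all t ≥ 17.
Base step (t = 17): 2·2^t = 262144 and 50t^3 + 12t = 245854, so 262144 ≥ 245854.
For the inductive step, assume it holds for an arbitrary i ≥ 17, so 2·2^i ≥ 50i^3 + 12i.
Then 2·2^(i + 1) = 2·(2·2^i) ≥ 2·(50i^3 + 12i).
Also, for i ≥ 17 we have 2·(50i^3 + 12i) ≥ 50(i+1)^3 + 12(i+1), since 2·(50i^3 + 12i) − (50(i+1)^3 + 12(i+1)) = 50i^3 - 150i^2 - 138i - 62, which is nonnegative for all i ≥ 17.
Combining, 2·2^(i + 1) ≥ 50(i+1)^3 + 12(i+1).
By the principle of mathematical induction, the result holds for all t ≥ 17.
Hence the smallest such n₀ is 17.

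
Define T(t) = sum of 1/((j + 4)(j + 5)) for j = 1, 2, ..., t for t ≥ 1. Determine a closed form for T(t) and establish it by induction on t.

We claim T(t) = t/(5(t + 5)) for all t ≥ 1.
For the base case t = 1: T(1) = 1/30, and the closed form gives 1/30. They agree.
Inductive step: suppose the statement holds for some j ≥ 1, so T(j) = j/(5(j + 5)).
Then T(j+1) = T(j) + (1/((j + 5)(j + 6))) = (j/(5(j + 5))) + (1/((j + 5)(j + 6))).
Simplifying, T(j+1) = (j + 1)/(5(j + 6)) = (j+1)/(5((j+1) + 5)),
which is the closed form with t = j+1.
By the principle of mathematical induction, the result holds for all t ≥ 1.

T(t) = t/(5(t + 5))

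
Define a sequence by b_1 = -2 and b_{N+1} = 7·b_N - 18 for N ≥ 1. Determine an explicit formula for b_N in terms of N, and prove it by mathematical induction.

Computing the first terms: b_1 = -2, b_2 = -32, b_3 = -242. This suggests b_N = -5·7^(N - 1) + 3.
Base case (N = 1): the formula gives -2 = -2 = b_1.
Inductive step: suppose the statement holds for some k ≥ 1, so b_k = -5·7^(k - 1) + 3.
Then b_{k+1} = 7·b_k - 18 = 7·(-5·7^(k - 1) + 3) - 18 = -5·7^k + 3 = -5·7^((k+1) - 1) + 3,
which is the claimed formula at N = k+1.
By induction, the statement is established for all N ≥ 1.

b_N = -5·7^(N - 1) + 3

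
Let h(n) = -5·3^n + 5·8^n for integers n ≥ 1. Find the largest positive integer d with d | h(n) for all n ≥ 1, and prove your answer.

Computing the first values: h(1) = 25 and h(2) = 275; gcd(25, 275) = 25, so d ≤ 25.
We prove 25 | -5·3^n + 5·8^n for all n ≥ 1 by induction on n.
Base step (n = 1): h(1) = 25 = 25·(1), so 25 | h(1).
Inductive step: assume the claim holds for n = m, i.e. 25 | h(m). Then
h(m+1) − 8·h(m) = (-5·3^(m+1) + 5·8^(m+1)) − 8·(-5·3^m + 5·8^m) = (-5)·3^m·(3 − 8) = (25)·3^m. Since 25 | h(m) by the inductive hypothesis, 25 | 8·h(m); and 25 | 25 since 25 = 25·1. Therefore 25 | h(m+1).
Hence, by induction on n, the claim holds for every n ≥ 1.
Therefore the largest such d is 25.

d = 25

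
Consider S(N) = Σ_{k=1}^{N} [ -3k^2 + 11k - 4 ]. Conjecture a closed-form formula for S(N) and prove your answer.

We claim S(N) = -N(N^2 - 4N - 1) for all N ≥ 1.
When N = 1: S(1) = 4, and the closed form gives 4. They agree.
Inductive step: suppose the statement holds for some k ≥ 1, so S(k) = k(-k^2 + 4k + 1).
Then S(k+1) = S(k) + (-3k^2 + 5k + 4) = (k(-k^2 + 4k + 1)) + (-3k^2 + 5k + 4).
Simplifying, S(k+1) = -(k + 1)(k^2 - 2k - 4) = -(k+1)((k+1)^2 - 4(k+1) - 1),
which is the closed form with N = k+1.
This completes the induction.

S(N) = -N(N^2 - 4N - 1)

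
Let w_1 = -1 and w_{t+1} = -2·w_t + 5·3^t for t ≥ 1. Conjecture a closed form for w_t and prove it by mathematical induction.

Computing the first terms: w_1 = -1, w_2 = 17, w_3 = 11. This suggests w_t = -(-2)^(t + 1) + 3^t.
Base step (t = 1): the formula gives -1 = -1 = w_1.
Inductive step: suppose the statement holds for some p ≥ 1, so w_p = -(-2)^(p + 1) + 3^p.
Then w_{p+1} = -2·w_p + 5·3^p = -2·(-(-2)^(p + 1) + 3^p) + 5·3^p = -(-2)^(p + 2) + 3^(p + 1) = -(-2)^((p+1) + 1) + 3^(p+1),
which is the claimed formula at t = p+1.
By the principle of mathematical induction, the result holds for all t ≥ 1.

w_t = -(-2)^(t + 1) + 3^t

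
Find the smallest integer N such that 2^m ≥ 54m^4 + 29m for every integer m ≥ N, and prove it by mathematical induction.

N = 25

At m = 24: 16777216 < 17916600, so the inequality fails and N ≥ 25. We prove 2^m ≥ 54m^4 + 29m for all m ≥ 25.
For the base case m = 25: 2^m = 33554432 and 54m^4 + 29m = 21094475, so 33554432 ≥ 21094475.
For the inductive step, assume it holds for an arbitrary k ≥ 25, so 2^k ≥ 54k^4 + 29k.
Then 2^(k + 1) = 2·(2^k) ≥ 2·(54k^4 + 29k).
Also, for k ≥ 25 we have 2·(54k^4 + 29k) ≥ 54(k+1)^4 + 29(k+1), since 2·(54k^4 + 29k) − (54(k+1)^4 + 29(k+1)) = 54k^4 - 216k^3 - 324k^2 - 187k - 83, which is nonnegative for all k ≥ 25.
Combining, 2^(k + 1) ≥ 54(k+1)^4 + 29(k+1).
This completes the induction.
Hence the smallest such N is 25.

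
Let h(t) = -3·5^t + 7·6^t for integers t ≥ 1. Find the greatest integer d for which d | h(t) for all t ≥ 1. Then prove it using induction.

Computing the first values: h(1) = 27 and h(2) = 177; gcd(27, 177) = 3, so d ≤ 3.
We prove 3 | -3·5^t + 7·6^t for all t ≥ 1 by induction on t.
When t = 1: h(1) = 27 = 3·(9), so 3 | h(1).
Suppose the result is true for t = r, i.e. 3 | h(r). Then
h(r+1) − 6·h(r) = (-3·5^(r+1) + 7·6^(r+1)) − 6·(-3·5^r + 7·6^r) = (-3)·5^r·(5 − 6) = (3)·5^r. Since 3 | h(r) by the inductive hypothesis, 3 | 6·h(r); and 3 | 3 since 3 = 3·1. Therefore 3 | h(r+1).
By the principle of mathematical induction, the result holds for all t ≥ 1.
Therefore the largest such d is 3.

d = 3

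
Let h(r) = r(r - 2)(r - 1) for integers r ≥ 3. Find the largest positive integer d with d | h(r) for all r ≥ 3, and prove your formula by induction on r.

Computing the first values: h(3) = 6 and h(4) = 24; gcd(6, 24) = 6, so d ≤ 6.
We prove 6 | r(r - 2)(r - 1) for all r ≥ 3 by induction on r.
Base step (r = 3): h(3) = 6 = 6·(1), so 6 | h(3).
Inductive step: assume the claim holds for r = i, i.e. 6 | h(i). Then
h(i+1) − h(i) = (i-1)·i·(i+1) − (i-2)·(i-1)·i = (i-1)·i·[(i+1) − (i-2)] = 3·(i-1)·i. The product of 2 consecutive integers is divisible by (2)! = 2, so h(i+1) − h(i) is divisible by 3·2 = 6. By the inductive hypothesis 6 | h(i), hence 6 | h(i+1).
By the principle of mathematical induction, the result holds for all r ≥ 3.
Therefore the largest such d is 6.

d = 6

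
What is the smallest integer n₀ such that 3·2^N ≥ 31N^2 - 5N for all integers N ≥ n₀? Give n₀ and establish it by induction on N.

n₀ = 10

At N = 9: 1536 < 2466, so the inequality fails and n₀ ≥ 10. We prove 3·2^N ≥ 31N^2 - 5N for all N ≥ 10.
For the base case N = 10: 3·2^N = 3072 and 31N^2 - 5N = 3050, so 3072 ≥ 3050.
Suppose the result is true for N = r, so 3·2^r ≥ 31r^2 - 5r.
Then 3·2^(r + 1) = 2·(3·2^r) ≥ 2·(31r^2 - 5r).
Also, for r ≥ 10 we have 2·(31r^2 - 5r) ≥ 31(r+1)^2 - 5(r+1), since 2·(31r^2 - 5r) − (31(r+1)^2 - 5(r+1)) = 31r^2 - 67r - 26, which is nonnegative for all r ≥ 10.
Combining, 3·2^(r + 1) ≥ 31(r+1)^2 - 5(r+1).
Hence, by induction on N, the claim holds for every N ≥ 10.
Hence the smallest such n₀ is 10.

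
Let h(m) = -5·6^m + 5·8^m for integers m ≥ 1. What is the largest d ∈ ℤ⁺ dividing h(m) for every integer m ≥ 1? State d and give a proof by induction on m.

Computing the first values: h(1) = 10 and h(2) = 140; gcd(10, 140) = 10, so d ≤ 10.
We prove 10 | -5·6^m + 5·8^m for all m ≥ 1 by induction on m.
For the base case m = 1: h(1) = 10 = 10·(1), so 10 | h(1).
Inductive step: suppose the statement holds for some j ≥ 1, i.e. 10 | h(j). Then
h(j+1) − 8·h(j) = (-5·6^(j+1) + 5·8^(j+1)) − 8·(-5·6^j + 5·8^j) = (-5)·6^j·(6 − 8) = (10)·6^j. Since 10 | h(j) by the inductive hypothesis, 10 | 8·h(j); and 10 | 10 since 10 = 10·1. Therefore 10 | h(j+1).
By the principle of mathematical induction, the result holds for all m ≥ 1.
Therefore the largest such d is 10.

d = 10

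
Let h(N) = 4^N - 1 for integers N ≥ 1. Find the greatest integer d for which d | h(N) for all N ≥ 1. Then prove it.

d = 3

Computing the first values: h(1) = 3 and h(2) = 15; gcd(3, 15) = 3, so d ≤ 3.
We prove 3 | 4^N - 1 for all N ≥ 1 by induction on N.
When N = 1: h(1) = 3 = 3·(1), so 3 | h(1).
For the inductive step, assume it holds for an arbitrary m ≥ 1, i.e. 3 | h(m). Then
4^{m+1} − 1^{m+1} = 4·4^m − 1·1^m = 4·(4^m − 1^m) + (3)·1^m. The first term is divisible by 3 by the inductive hypothesis, and the second term (3)·1^m is divisible by 3 since 3 | 3. Hence 3 | h(m+1).
By induction, the statement is established for all N ≥ 1.
Therefore the largest such d is 3.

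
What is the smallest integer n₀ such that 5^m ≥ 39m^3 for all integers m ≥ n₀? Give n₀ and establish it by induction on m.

At m = 5: 3125 < 4875, so the inequality fails and n₀ ≥ 6. We prove 5^m ≥ 39m^3 for all m ≥ 6.
When m = 6: 5^m = 15625 and 39m^3 = 8424, so 15625 ≥ 8424.
For the inductive step, assume it holds for an arbitrary k ≥ 6, so 5^k ≥ 39k^3.
Then 5^(k + 1) = 5·(5^k) ≥ 5·(39k^3).
Also, for k ≥ 6 we have 5·(39k^3) ≥ 39(k+1)^3, since 5 ≥ (1 + 1/k)^3 for all k ≥ 6.
Combining, 5^(k + 1) ≥ 39(k+1)^3.
This completes the induction.
Hence the smallest such n₀ is 6.

n₀ = 6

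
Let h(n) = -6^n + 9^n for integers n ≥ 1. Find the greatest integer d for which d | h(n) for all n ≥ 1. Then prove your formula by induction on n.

d = 3

Computing the first values: h(1) = 3 and h(2) = 45; gcd(3, 45) = 3, so d ≤ 3.
We prove 3 | -6^n + 9^n for all n ≥ 1 by induction on n.
For the base case n = 1: h(1) = 3 = 3·(1), so 3 | h(1).
For the inductive step, assume it holds for an arbitrary r ≥ 1, i.e. 3 | h(r). Then
9^{r+1} − 6^{r+1} = 9·9^r − 6·6^r = 9·(9^r − 6^r) + (3)·6^r. The first term is divisible by 3 by the inductive hypothesis, and the second term (3)·6^r is divisible by 3 since 3 | 3. Hence 3 | h(r+1).
This completes the induction.
Therefore the largest such d is 3.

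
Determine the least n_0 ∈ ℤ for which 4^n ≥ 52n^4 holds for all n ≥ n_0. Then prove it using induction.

At n = 9: 262144 < 341172, so the inequality fails and n_0 ≥ 10. We prove 4^n ≥ 52n^4 for all n ≥ 10.
When n = 10: 4^n = 1048576 and 52n^4 = 520000, so 1048576 ≥ 520000.
Inductive step: suppose the statement holds for some k ≥ 10, so 4^k ≥ 52k^4.
Then 4^(k + 1) = 4·(4^k) ≥ 4·(52k^4).
Also, for k ≥ 10 we have 4·(52k^4) ≥ 52(k+1)^4, since 4 ≥ (1 + 1/k)^4 for all k ≥ 10.
Combining, 4^(k + 1) ≥ 52(k+1)^4.
By the principle of mathematical induction, the result holds for all n ≥ 10.
Hence the smallest such n_0 is 10.

n_0 = 10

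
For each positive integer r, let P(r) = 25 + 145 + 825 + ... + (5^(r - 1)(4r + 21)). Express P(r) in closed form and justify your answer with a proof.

P(r) = 5^r(r + 5) - 5

We claim P(r) = 5^r(r + 5) - 5 for all r ≥ 1.
Base case (r = 1): P(1) = 25, and the closed form gives 25. They agree.
Inductive step: suppose the statement holds for some p ≥ 1, so P(p) = 5^p(p + 5) - 5.
Then P(p+1) = P(p) + (5^p(4p + 25)) = (5^p(p + 5) - 5) + (5^p(4p + 25)).
Simplifying, P(p+1) = 5·5^p·p + 30·5^p - 5 = 5^(p+1)((p+1) + 5) - 5,
which is the closed form with r = p+1.
Hence, by induction on r, the claim holds for every r ≥ 1.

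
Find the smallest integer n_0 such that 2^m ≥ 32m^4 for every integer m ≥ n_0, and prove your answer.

At m = 23: 8388608 < 8954912, so the inequality fails and n_0 ≥ 24. We prove 2^m ≥ 32m^4 for all m ≥ 24.
When m = 24: 2^m = 16777216 and 32m^4 = 10616832, so 16777216 ≥ 10616832.
For the inductive step, assume it holds for an arbitrary r ≥ 24, so 2^r ≥ 32r^4.
Then 2^(r + 1) = 2·(2^r) ≥ 2·(32r^4).
Also, for r ≥ 24 we have 2·(32r^4) ≥ 32(r+1)^4, since 2 ≥ (1 + 1/r)^4 for all r ≥ 24.
Combining, 2^(r + 1) ≥ 32(r+1)^4.
By induction, the statement is established for all m ≥ 24.
Hence the smallest such n_0 is 24.

n_0 = 24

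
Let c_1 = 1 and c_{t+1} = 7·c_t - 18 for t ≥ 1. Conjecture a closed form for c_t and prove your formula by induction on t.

c_t = -2·7^(t - 1) + 3

Computing the first terms: c_1 = 1, c_2 = -11, c_3 = -95. This suggests c_t = -2·7^(t - 1) + 3.
When t = 1: the formula gives 1 = 1 = c_1.
Suppose the result is true for t = k, so c_k = -2·7^(k - 1) + 3.
Then c_{k+1} = 7·c_k - 18 = 7·(-2·7^(k - 1) + 3) - 18 = -2·7^k + 3 = -2·7^((k+1) - 1) + 3,
which is the claimed formula at t = k+1.
Hence, by induction on t, the claim holds for every t ≥ 1.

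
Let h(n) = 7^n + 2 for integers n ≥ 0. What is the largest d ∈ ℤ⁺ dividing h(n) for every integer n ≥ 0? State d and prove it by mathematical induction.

Computing the first values: h(0) = 3 and h(1) = 9; gcd(3, 9) = 3, so d ≤ 3.
We prove 3 | 7^n + 2 for all n ≥ 0 by induction on n.
Base case (n = 0): h(0) = 3 = 3·(1), so 3 | h(0).
Inductive step: suppose the statement holds for some k ≥ 0, i.e. 3 | h(k). Then
h(k+1) = 7^(k+1) + 2 = 7·(7^k + 2) - 12 = 7·h(k) - 12. The first term is divisible by 3 by the inductive hypothesis, and -12 is divisible by 3. Hence 3 | h(k+1).
By the principle of mathematical induction, the result holds for all n ≥ 0.
Therefore the largest such d is 3.

d = 3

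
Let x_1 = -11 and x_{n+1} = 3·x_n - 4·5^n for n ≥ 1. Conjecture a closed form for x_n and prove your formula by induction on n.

Computing the first terms: x_1 = -11, x_2 = -53, x_3 = -259. This suggests x_n = -3^(n - 1) - 2·5^n.
For the base case n = 1: the formula gives -11 = -11 = x_1.
Suppose the result is true for n = p, so x_p = -3^(p - 1) - 2·5^p.
Then x_{p+1} = 3·x_p - 4·5^p = 3·(-3^(p - 1) - 2·5^p) - 4·5^p = -3^p - 2·5^(p + 1) = -3^((p+1) - 1) - 2·5^(p+1),
which is the claimed formula at n = p+1.
This completes the induction.

x_n = -3^(n - 1) - 2·5^n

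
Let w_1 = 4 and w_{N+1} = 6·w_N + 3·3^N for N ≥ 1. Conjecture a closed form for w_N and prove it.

Computing the first terms: w_1 = 4, w_2 = 33, w_3 = 225. This suggests w_N = -3^N + 7·6^(N - 1).
Base step (N = 1): the formula gives 4 = 4 = w_1.
Inductive step: assume the claim holds for N = i, so w_i = -3^i + 7·6^(i - 1).
Then w_{i+1} = 6·w_i + 3·3^i = 6·(-3^i + 7·6^(i - 1)) + 3·3^i = -3^(i + 1) + 7·6^i = -3^(i+1) + 7·6^((i+1) - 1),
which is the claimed formula at N = i+1.
By induction, the statement is established for all N ≥ 1.

w_N = -3^N + 7·6^(N - 1)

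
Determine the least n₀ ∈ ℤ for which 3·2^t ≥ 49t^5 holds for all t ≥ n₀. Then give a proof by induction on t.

At t = 28: 805306368 < 843308032, so the inequality fails and n₀ ≥ 29. We prove 3·2^t ≥ 49t^5 for all t ≥ 29.
For the base case t = 29: 3·2^t = 1610612736 and 49t^5 = 1005046301, so 1610612736 ≥ 1005046301.
Suppose the result is true for t = m, so 3·2^m ≥ 49m^5.
Then 3·2^(m + 1) = 2·(3·2^m) ≥ 2·(49m^5).
Also, for m ≥ 29 we have 2·(49m^5) ≥ 49(m+1)^5, since 2 ≥ (1 + 1/m)^5 for all m ≥ 29.
Combining, 3·2^(m + 1) ≥ 49(m+1)^5.
Hence, by induction on t, the claim holds for every t ≥ 29.
Hence the smallest such n₀ is 29.

n₀ = 29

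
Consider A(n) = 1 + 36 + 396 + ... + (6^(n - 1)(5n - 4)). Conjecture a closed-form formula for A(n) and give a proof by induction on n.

We claim A(n) = 6^n(n - 1) + 1 for all n ≥ 1.
For the base case n = 1: A(1) = 1, and the closed form gives 1. They agree.
Inductive step: suppose the statement holds for some r ≥ 1, so A(r) = 6^r(r - 1) + 1.
Then A(r+1) = A(r) + (6^r(5r + 1)) = (6^r(r - 1) + 1) + (6^r(5r + 1)).
Simplifying, A(r+1) = 6^(r + 1)r + 1 = 6^(r+1)((r+1) - 1) + 1,
which is the closed form with n = r+1.
By induction, the statement is established for all n ≥ 1.

A(n) = 6^n(n - 1) + 1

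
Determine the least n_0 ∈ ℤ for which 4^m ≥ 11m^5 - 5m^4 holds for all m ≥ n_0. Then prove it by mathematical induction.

At m = 10: 1048576 < 1050000, so the inequality fails and n_0 ≥ 11. We prove 4^m ≥ 11m^5 - 5m^4 for all m ≥ 11.
Base case (m = 11): 4^m = 4194304 and 11m^5 - 5m^4 = 1698356, so 4194304 ≥ 1698356.
Inductive step: suppose the statement holds for some i ≥ 11, so 4^i ≥ 11i^5 - 5i^4.
Then 4^(i + 1) = 4·(4^i) ≥ 4·(11i^5 - 5i^4).
Also, for i ≥ 11 we have 4·(11i^5 - 5i^4) ≥ 11(i+1)^5 - 5(i+1)^4, since 4·(11i^5 - 5i^4) − (11(i+1)^5 - 5(i+1)^4) = 33i^5 - 70i^4 - 90i^3 - 80i^2 - 35i - 6, which is nonnegative for all i ≥ 11.
Combining, 4^(i + 1) ≥ 11(i+1)^5 - 5(i+1)^4.
By the principle of mathematical induction, the result holds for all m ≥ 11.
Hence the smallest such n_0 is 11.

n_0 = 11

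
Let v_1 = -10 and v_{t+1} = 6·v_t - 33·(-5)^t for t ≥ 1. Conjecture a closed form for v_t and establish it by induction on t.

Computing the first terms: v_1 = -10, v_2 = 105, v_3 = -195. This suggests v_t = 3(-5)^t + 5·6^(t - 1).
For the base case t = 1: the formula gives -10 = -10 = v_1.
For the inductive step, assume it holds for an arbitrary j ≥ 1, so v_j = 3(-5)^j + 5·6^(j - 1).
Then v_{j+1} = 6·v_j - 33·(-5)^j = 6·(3(-5)^j + 5·6^(j - 1)) - 33·(-5)^j = 3(-5)^(j + 1) + 5·6^j = 3(-5)^(j+1) + 5·6^((j+1) - 1),
which is the claimed formula at t = j+1.
Hence, by induction on t, the claim holds for every t ≥ 1.

v_t = 3(-5)^t + 5·6^(t - 1)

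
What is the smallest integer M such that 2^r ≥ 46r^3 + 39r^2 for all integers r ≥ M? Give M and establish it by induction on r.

At r = 18: 262144 < 280908, so the inequality fails and M ≥ 19. We prove 2^r ≥ 46r^3 + 39r^2 for all r ≥ 19.
When r = 19: 2^r = 524288 and 46r^3 + 39r^2 = 329593, so 524288 ≥ 329593.
Inductive step: assume the claim holds for r = k, so 2^k ≥ 46k^3 + 39k^2.
Then 2^(k + 1) = 2·(2^k) ≥ 2·(46k^3 + 39k^2).
Also, for k ≥ 19 we have 2·(46k^3 + 39k^2) ≥ 46(k+1)^3 + 39(k+1)^2, since 2·(46k^3 + 39k^2) − (46(k+1)^3 + 39(k+1)^2) = 46k^3 - 99k^2 - 216k - 85, which is nonnegative for all k ≥ 19.
Combining, 2^(k + 1) ≥ 46(k+1)^3 + 39(k+1)^2.
By induction, the statement is established for all r ≥ 19.
Hence the smallest such M is 19.

M = 19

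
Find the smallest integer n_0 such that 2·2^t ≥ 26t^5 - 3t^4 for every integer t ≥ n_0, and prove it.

n_0 = 28

At t = 27: 268435456 < 371477259, so the inequality fails and n_0 ≥ 28. We prove 2·2^t ≥ 26t^5 - 3t^4 for all t ≥ 28.
For the base case t = 28: 2·2^t = 536870912 and 26t^5 - 3t^4 = 445625600, so 536870912 ≥ 445625600.
Inductive step: suppose the statement holds for some r ≥ 28, so 2·2^r ≥ 26r^5 - 3r^4.
Then 2·2^(r + 1) = 2·(2·2^r) ≥ 2·(26r^5 - 3r^4).
Also, for r ≥ 28 we have 2·(26r^5 - 3r^4) ≥ 26(r+1)^5 - 3(r+1)^4, since 2·(26r^5 - 3r^4) − (26(r+1)^5 - 3(r+1)^4) = 26r^5 - 133r^4 - 248r^3 - 242r^2 - 118r - 23, which is nonnegative for all r ≥ 28.
Combining, 2·2^(r + 1) ≥ 26(r+1)^5 - 3(r+1)^4.
By the principle of mathematical induction, the result holds for all t ≥ 28.
Hence the smallest such n_0 is 28.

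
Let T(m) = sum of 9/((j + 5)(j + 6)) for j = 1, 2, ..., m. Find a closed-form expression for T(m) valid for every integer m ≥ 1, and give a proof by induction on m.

T(m) = 3m/(2(m + 6))

We claim T(m) = 3m/(2(m + 6)) for all m ≥ 1.
When m = 1: T(1) = 3/14, and the closed form gives 3/14. They agree.
Inductive step: assume the claim holds for m = j, so T(j) = 3j/(2(j + 6)).
Then T(j+1) = T(j) + (9/((j + 6)(j + 7))) = (3j/(2(j + 6))) + (9/((j + 6)(j + 7))).
Simplifying, T(j+1) = 3(j + 1)/(2(j + 7)) = 3(j+1)/(2((j+1) + 6)),
which is the closed form with m = j+1.
By induction, the statement is established for all m ≥ 1.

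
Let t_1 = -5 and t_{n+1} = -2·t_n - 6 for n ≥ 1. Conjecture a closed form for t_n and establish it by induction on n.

t_n = -3(-2)^(n - 1) - 2

Computing the first terms: t_1 = -5, t_2 = 4, t_3 = -14. This suggests t_n = -3(-2)^(n - 1) - 2.
Base step (n = 1): the formula gives -5 = -5 = t_1.
Inductive step: assume the claim holds for n = j, so t_j = -3(-2)^(j - 1) - 2.
Then t_{j+1} = -2·t_j - 6 = -2·(-3(-2)^(j - 1) - 2) - 6 = -3(-2)^j - 2 = -3(-2)^((j+1) - 1) - 2,
which is the claimed formula at n = j+1.
This completes the induction.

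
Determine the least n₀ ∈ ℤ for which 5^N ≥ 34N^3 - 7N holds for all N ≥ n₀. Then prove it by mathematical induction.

n₀ = 6

At N = 5: 3125 < 4215, so the inequality fails and n₀ ≥ 6. We prove 5^N ≥ 34N^3 - 7N for all N ≥ 6.
For the base case N = 6: 5^N = 15625 and 34N^3 - 7N = 7302, so 15625 ≥ 7302.
Inductive step: suppose the statement holds for some m ≥ 6, so 5^m ≥ 34m^3 - 7m.
Then 5^(m + 1) = 5·(5^m) ≥ 5·(34m^3 - 7m).
Also, for m ≥ 6 we have 5·(34m^3 - 7m) ≥ 34(m+1)^3 - 7(m+1), since 5·(34m^3 - 7m) − (34(m+1)^3 - 7(m+1)) = 136m^3 - 102m^2 - 130m - 27, which is nonnegative for all m ≥ 6.
Combining, 5^(m + 1) ≥ 34(m+1)^3 - 7(m+1).
By induction, the statement is established for all N ≥ 6.
Hence the smallest such n₀ is 6.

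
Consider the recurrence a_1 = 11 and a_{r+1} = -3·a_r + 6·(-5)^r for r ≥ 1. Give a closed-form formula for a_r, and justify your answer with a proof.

Computing the first terms: a_1 = 11, a_2 = -63, a_3 = 339. This suggests a_r = -4(-3)^(r - 1) - 3(-5)^r.
Base step (r = 1): the formula gives 11 = 11 = a_1.
For the inductive step, assume it holds for an arbitrary k ≥ 1, so a_k = -4(-3)^(k - 1) - 3(-5)^k.
Then a_{k+1} = -3·a_k + 6·(-5)^k = -3·(-4(-3)^(k - 1) - 3(-5)^k) + 6·(-5)^k = -4(-3)^k - 3(-5)^(k + 1) = -4(-3)^((k+1) - 1) - 3(-5)^(k+1),
which is the claimed formula at r = k+1.
By the principle of mathematical induction, the result holds for all r ≥ 1.

a_r = -4(-3)^(r - 1) - 3(-5)^r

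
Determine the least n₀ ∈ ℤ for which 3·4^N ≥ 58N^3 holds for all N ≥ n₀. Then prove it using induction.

n₀ = 7

At N = 6: 12288 < 12528, so the inequality fails and n₀ ≥ 7. We prove 3·4^N ≥ 58N^3 for all N ≥ 7.
When N = 7: 3·4^N = 49152 and 58N^3 = 19894, so 49152 ≥ 19894.
For the inductive step, assume it holds for an arbitrary k ≥ 7, so 3·4^k ≥ 58k^3.
Then 3·4^(k + 1) = 4·(3·4^k) ≥ 4·(58k^3).
Also, for k ≥ 7 we have 4·(58k^3) ≥ 58(k+1)^3, since 4 ≥ (1 + 1/k)^3 for all k ≥ 7.
Combining, 3·4^(k + 1) ≥ 58(k+1)^3.
By induction, the statement is established for all N ≥ 7.
Hence the smallest such n₀ is 7.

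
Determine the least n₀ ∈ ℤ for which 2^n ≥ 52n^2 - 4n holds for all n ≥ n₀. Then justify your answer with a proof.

At n = 13: 8192 < 8736, so the inequality fails and n₀ ≥ 14. We prove 2^n ≥ 52n^2 - 4n for all n ≥ 14.
Base step (n = 14): 2^n = 16384 and 52n^2 - 4n = 10136, so 16384 ≥ 10136.
Inductive step: assume the claim holds for n = j, so 2^j ≥ 52j^2 - 4j.
Then 2^(j + 1) = 2·(2^j) ≥ 2·(52j^2 - 4j).
Also, for j ≥ 14 we have 2·(52j^2 - 4j) ≥ 52(j+1)^2 - 4(j+1), since 2·(52j^2 - 4j) − (52(j+1)^2 - 4(j+1)) = 52j^2 - 108j - 48, which is nonnegative for all j ≥ 14.
Combining, 2^(j + 1) ≥ 52(j+1)^2 - 4(j+1).
This completes the induction.
Hence the smallest such n₀ is 14.

n₀ = 14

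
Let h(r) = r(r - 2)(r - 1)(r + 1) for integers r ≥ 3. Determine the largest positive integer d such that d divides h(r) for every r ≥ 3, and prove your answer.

Computing the first values: h(3) = 24 and h(4) = 120; gcd(24, 120) = 24, so d ≤ 24.
We prove 24 | r(r - 2)(r - 1)(r + 1) for all r ≥ 3 by induction on r.
For the base case r = 3: h(3) = 24 = 24·(1), so 24 | h(3).
Inductive step: suppose the statement holds for some j ≥ 3, i.e. 24 | h(j). Then
h(j+1) − h(j) = (j-1)·j·(j+1)·(j+2) − (j-2)·(j-1)·j·(j+1) = (j-1)·j·(j+1)·[(j+2) − (j-2)] = 4·(j-1)·j·(j+1). The product of 3 consecutive integers is divisible by (3)! = 6, so h(j+1) − h(j) is divisible by 4·6 = 24. By the inductive hypothesis 24 | h(j), hence 24 | h(j+1).
By the principle of mathematical induction, the result holds for all r ≥ 3.
Therefore the largest such d is 24.

d = 24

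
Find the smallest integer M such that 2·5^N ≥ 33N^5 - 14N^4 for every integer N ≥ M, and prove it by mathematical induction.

At N = 8: 781250 < 1024000, so the inequality fails and M ≥ 9. We prove 2·5^N ≥ 33N^5 - 14N^4 for all N ≥ 9.
Base case (N = 9): 2·5^N = 3906250 and 33N^5 - 14N^4 = 1856763, so 3906250 ≥ 1856763.
Inductive step: assume the claim holds for N = r, so 2·5^r ≥ 33r^5 - 14r^4.
Then 2·5^(r + 1) = 5·(2·5^r) ≥ 5·(33r^5 - 14r^4).
Also, for r ≥ 9 we have 5·(33r^5 - 14r^4) ≥ 33(r+1)^5 - 14(r+1)^4, since 5·(33r^5 - 14r^4) − (33(r+1)^5 - 14(r+1)^4) = 132r^5 - 221r^4 - 274r^3 - 246r^2 - 109r - 19, which is nonnegative for all r ≥ 9.
Combining, 2·5^(r + 1) ≥ 33(r+1)^5 - 14(r+1)^4.
Hence, by induction on N, the claim holds for every N ≥ 9.
Hence the smallest such M is 9.

M = 9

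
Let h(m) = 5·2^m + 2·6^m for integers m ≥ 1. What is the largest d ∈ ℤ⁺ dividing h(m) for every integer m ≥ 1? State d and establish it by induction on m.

d = 2

Computing the first values: h(1) = 22 and h(2) = 92; gcd(22, 92) = 2, so d ≤ 2.
We prove 2 | 5·2^m + 2·6^m for all m ≥ 1 by induction on m.
When m = 1: h(1) = 22 = 2·(11), so 2 | h(1).
Suppose the result is true for m = j, i.e. 2 | h(j). Then
h(j+1) − 6·h(j) = (5·2^(j+1) + 2·6^(j+1)) − 6·(5·2^j + 2·6^j) = (5)·2^j·(2 − 6) = (-20)·2^j. Since 2 | h(j) by the inductive hypothesis, 2 | 6·h(j); and 2 | -20 since -20 = 2·-10. Therefore 2 | h(j+1).
By the principle of mathematical induction, the result holds for all m ≥ 1.
Therefore the largest such d is 2.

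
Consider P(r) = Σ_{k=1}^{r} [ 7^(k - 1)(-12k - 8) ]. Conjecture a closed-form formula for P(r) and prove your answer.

P(r) = -7^r(2r + 1) + 1

We claim P(r) = -7^r(2r + 1) + 1 for all r ≥ 1.
Base case (r = 1): P(1) = -20, and the closed form gives -20. They agree.
Inductive step: suppose the statement holds for some k ≥ 1, so P(k) = -7^k(2k + 1) + 1.
Then P(k+1) = P(k) + (7^k(-12k - 20)) = (-7^k(2k + 1) + 1) + (7^k(-12k - 20)).
Simplifying, P(k+1) = -14·7^k·k - 21·7^k + 1 = -7^(k+1)(2(k+1) + 1) + 1,
which is the closed form with r = k+1.
By the principle of mathematical induction, the result holds for all r ≥ 1.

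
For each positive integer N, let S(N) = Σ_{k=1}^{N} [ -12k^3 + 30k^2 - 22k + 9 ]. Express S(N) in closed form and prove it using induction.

S(N) = -N(3N^3 - 4N^2 - N - 3)

We claim S(N) = -N(3N^3 - 4N^2 - N - 3) for all N ≥ 1.
For the base case N = 1: S(1) = 5, and the closed form gives 5. They agree.
Inductive step: assume the claim holds for N = k, so S(k) = k(-3k^3 + 4k^2 + k + 3).
Then S(k+1) = S(k) + (-12k^3 - 6k^2 + 2k + 5) = (k(-3k^3 + 4k^2 + k + 3)) + (-12k^3 - 6k^2 + 2k + 5).
Simplifying, S(k+1) = -(k + 1)(3k^3 + 5k^2 - 5) = -(k+1)(3(k+1)^3 - 4(k+1)^2 - (k+1) - 3),
which is the closed form with N = k+1.
This completes the induction.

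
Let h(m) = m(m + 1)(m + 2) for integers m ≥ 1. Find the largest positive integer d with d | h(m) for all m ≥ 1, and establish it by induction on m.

Computing the first values: h(1) = 6 and h(2) = 24; gcd(6, 24) = 6, so d ≤ 6.
We prove 6 | m(m + 1)(m + 2) for all m ≥ 1 by induction on m.
When m = 1: h(1) = 6 = 6·(1), so 6 | h(1).
Inductive step: assume the claim holds for m = j, i.e. 6 | h(j). Then
h(j+1) − h(j) = (j+1)·(j+2)·(j+3) − j·(j+1)·(j+2) = (j+1)·(j+2)·[(j+3) − j] = 3·(j+1)·(j+2). The product of 2 consecutive integers is divisible by (2)! = 2, so h(j+1) − h(j) is divisible by 3·2 = 6. By the inductive hypothesis 6 | h(j), hence 6 | h(j+1).
This completes the induction.
Therefore the largest such d is 6.

d = 6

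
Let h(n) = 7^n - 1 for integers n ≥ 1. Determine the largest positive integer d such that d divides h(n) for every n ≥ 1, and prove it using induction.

Computing the first values: h(1) = 6 and h(2) = 48; gcd(6, 48) = 6, so d ≤ 6.
We prove 6 | 7^n - 1 for all n ≥ 1 by induction on n.
For the base case n = 1: h(1) = 6 = 6·(1), so 6 | h(1).
Inductive step: assume the claim holds for n = m, i.e. 6 | h(m). Then
7^{m+1} − 1^{m+1} = 7·7^m − 1·1^m = 7·(7^m − 1^m) + (6)·1^m. The first term is divisible by 6 by the inductive hypothesis, and the second term (6)·1^m is divisible by 6 since 6 | 6. Hence 6 | h(m+1).
Hence, by induction on n, the claim holds for every n ≥ 1.
Therefore the largest such d is 6.

d = 6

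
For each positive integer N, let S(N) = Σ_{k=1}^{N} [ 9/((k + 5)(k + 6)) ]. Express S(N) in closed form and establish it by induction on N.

S(N) = 3N/(2(N + 6))

We claim S(N) = 3N/(2(N + 6)) for all N ≥ 1.
Base step (N = 1): S(1) = 3/14, and the closed form gives 3/14. They agree.
For the inductive step, assume it holds for an arbitrary k ≥ 1, so S(k) = 3k/(2(k + 6)).
Then S(k+1) = S(k) + (9/((k + 6)(k + 7))) = (3k/(2(k + 6))) + (9/((k + 6)(k + 7))).
Simplifying, S(k+1) = 3(k + 1)/(2(k + 7)) = 3(k+1)/(2((k+1) + 6)),
which is the closed form with N = k+1.
By the principle of mathematical induction, the result holds for all N ≥ 1.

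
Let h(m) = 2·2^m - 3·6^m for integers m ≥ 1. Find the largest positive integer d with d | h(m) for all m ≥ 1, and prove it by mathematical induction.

d = 2

Computing the first values: h(1) = -14 and h(2) = -100; gcd(-14, -100) = 2, so d ≤ 2.
We prove 2 | 2·2^m - 3·6^m for all m ≥ 1 by induction on m.
For the base case m = 1: h(1) = -14 = 2·(-7), so 2 | h(1).
Inductive step: assume the claim holds for m = j, i.e. 2 | h(j). Then
h(j+1) − 6·h(j) = (2·2^(j+1) - 3·6^(j+1)) − 6·(2·2^j - 3·6^j) = (2)·2^j·(2 − 6) = (-8)·2^j. Since 2 | h(j) by the inductive hypothesis, 2 | 6·h(j); and 2 | -8 since -8 = 2·-4. Therefore 2 | h(j+1).
By induction, the statement is established for all m ≥ 1.
Therefore the largest such d is 2.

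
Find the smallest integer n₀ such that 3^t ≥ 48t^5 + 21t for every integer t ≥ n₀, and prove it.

At t = 16: 43046721 < 50331984, so the inequality fails and n₀ ≥ 17. We prove 3^t ≥ 48t^5 + 21t for all t ≥ 17.
When t = 17: 3^t = 129140163 and 48t^5 + 21t = 68153493, so 129140163 ≥ 68153493.
Inductive step: assume the claim holds for t = m, so 3^m ≥ 48m^5 + 21m.
Then 3^(m + 1) = 3·(3^m) ≥ 3·(48m^5 + 21m).
Also, for m ≥ 17 we have 3·(48m^5 + 21m) ≥ 48(m+1)^5 + 21(m+1), since 3·(48m^5 + 21m) − (48(m+1)^5 + 21(m+1)) = 96m^5 - 240m^4 - 480m^3 - 480m^2 - 198m - 69, which is nonnegative for all m ≥ 17.
Combining, 3^(m + 1) ≥ 48(m+1)^5 + 21(m+1).
Hence, by induction on t, the claim holds for every t ≥ 17.
Hence the smallest such n₀ is 17.

n₀ = 17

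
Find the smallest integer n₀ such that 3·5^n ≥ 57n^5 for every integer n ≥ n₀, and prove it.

At n = 8: 1171875 < 1867776, so the inequality fails and n₀ ≥ 9. We prove 3·5^n ≥ 57n^5 for all n ≥ 9.
Base step (n = 9): 3·5^n = 5859375 and 57n^5 = 3365793, so 5859375 ≥ 3365793.
Suppose the result is true for n = j, so 3·5^j ≥ 57j^5.
Then 3·5^(j + 1) = 5·(3·5^j) ≥ 5·(57j^5).
Also, for j ≥ 9 we have 5·(57j^5) ≥ 57(j+1)^5, since 5 ≥ (1 + 1/j)^5 for all j ≥ 9.
Combining, 3·5^(j + 1) ≥ 57(j+1)^5.
By the principle of mathematical induction, the result holds for all n ≥ 9.
Hence the smallest such n₀ is 9.

n₀ = 9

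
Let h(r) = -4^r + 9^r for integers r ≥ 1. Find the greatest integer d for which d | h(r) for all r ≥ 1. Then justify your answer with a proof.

d = 5

Computing the first values: h(1) = 5 and h(2) = 65; gcd(5, 65) = 5, so d ≤ 5.
We prove 5 | -4^r + 9^r for all r ≥ 1 by induction on r.
When r = 1: h(1) = 5 = 5·(1), so 5 | h(1).
Inductive step: suppose the statement holds for some p ≥ 1, i.e. 5 | h(p). Then
9^{p+1} − 4^{p+1} = 9·9^p − 4·4^p = 9·(9^p − 4^p) + (5)·4^p. The first term is divisible by 5 by the inductive hypothesis, and the second term (5)·4^p is divisible by 5 since 5 | 5. Hence 5 | h(p+1).
This completes the induction.
Therefore the largest such d is 5.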